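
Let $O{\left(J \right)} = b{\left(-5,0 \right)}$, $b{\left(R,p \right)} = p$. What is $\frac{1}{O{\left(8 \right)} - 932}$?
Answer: $- \frac{1}{932} \approx -0.001073$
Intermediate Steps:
$O{\left(J \right)} = 0$
$\frac{1}{O{\left(8 \right)} - 932} = \frac{1}{0 - 932} = \frac{1}{-932} = - \frac{1}{932}$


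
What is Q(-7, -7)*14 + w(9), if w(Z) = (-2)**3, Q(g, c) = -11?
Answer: -162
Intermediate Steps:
w(Z) = -8
Q(-7, -7)*14 + w(9) = -11*14 - 8 = -154 - 8 = -162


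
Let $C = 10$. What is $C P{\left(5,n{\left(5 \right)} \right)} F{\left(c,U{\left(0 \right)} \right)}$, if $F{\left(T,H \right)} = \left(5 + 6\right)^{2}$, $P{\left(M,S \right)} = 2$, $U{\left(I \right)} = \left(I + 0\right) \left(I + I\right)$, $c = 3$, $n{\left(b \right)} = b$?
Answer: $2420$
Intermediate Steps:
$U{\left(I \right)} = 2 I^{2}$ ($U{\left(I \right)} = I 2 I = 2 I^{2}$)
$F{\left(T,H \right)} = 121$ ($F{\left(T,H \right)} = 11^{2} = 121$)
$C P{\left(5,n{\left(5 \right)} \right)} F{\left(c,U{\left(0 \right)} \right)} = 10 \cdot 2 \cdot 121 = 20 \cdot 121 = 2420$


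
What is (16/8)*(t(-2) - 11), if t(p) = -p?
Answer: -18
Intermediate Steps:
(16/8)*(t(-2) - 11) = (16/8)*(-1*(-2) - 11) = (16*(⅛))*(2 - 11) = 2*(-9) = -18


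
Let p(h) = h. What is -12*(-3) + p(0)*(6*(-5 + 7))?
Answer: 36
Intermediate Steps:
-12*(-3) + p(0)*(6*(-5 + 7)) = -12*(-3) + 0*(6*(-5 + 7)) = 36 + 0*(6*2) = 36 + 0*12 = 36 + 0 = 36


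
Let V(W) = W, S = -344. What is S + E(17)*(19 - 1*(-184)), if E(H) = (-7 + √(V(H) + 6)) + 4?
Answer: -953 + 203*√23 ≈ 20.554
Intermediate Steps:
E(H) = -3 + √(6 + H) (E(H) = (-7 + √(H + 6)) + 4 = (-7 + √(6 + H)) + 4 = -3 + √(6 + H))
S + E(17)*(19 - 1*(-184)) = -344 + (-3 + √(6 + 17))*(19 - 1*(-184)) = -344 + (-3 + √23)*(19 + 184) = -344 + (-3 + √23)*203 = -344 + (-609 + 203*√23) = -953 + 203*√23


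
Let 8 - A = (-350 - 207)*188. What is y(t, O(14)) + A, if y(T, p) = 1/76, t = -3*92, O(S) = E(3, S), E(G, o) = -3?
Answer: 7959025/76 ≈ 1.0472e+5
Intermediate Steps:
O(S) = -3
t = -276
y(T, p) = 1/76
A = 104724 (A = 8 - (-350 - 207)*188 = 8 - (-557)*188 = 8 - 1*(-104716) = 8 + 104716 = 104724)
y(t, O(14)) + A = 1/76 + 104724 = 7959025/76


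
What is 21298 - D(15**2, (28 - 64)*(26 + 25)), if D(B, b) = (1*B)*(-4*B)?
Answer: 223798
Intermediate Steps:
D(B, b) = -4*B**2 (D(B, b) = B*(-4*B) = -4*B**2)
21298 - D(15**2, (28 - 64)*(26 + 25)) = 21298 - (-4)*(15**2)**2 = 21298 - (-4)*225**2 = 21298 - (-4)*50625 = 21298 - 1*(-202500) = 21298 + 202500 = 223798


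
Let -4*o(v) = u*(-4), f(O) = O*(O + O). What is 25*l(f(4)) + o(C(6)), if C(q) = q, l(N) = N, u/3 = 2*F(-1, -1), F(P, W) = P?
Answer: 794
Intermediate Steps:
f(O) = 2*O² (f(O) = O*(2*O) = 2*O²)
u = -6 (u = 3*(2*(-1)) = 3*(-2) = -6)
o(v) = -6 (o(v) = -(-3)*(-4)/2 = -¼*24 = -6)
25*l(f(4)) + o(C(6)) = 25*(2*4²) - 6 = 25*(2*16) - 6 = 25*32 - 6 = 800 - 6 = 794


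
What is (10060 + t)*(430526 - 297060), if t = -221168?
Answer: -28175740328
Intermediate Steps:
(10060 + t)*(430526 - 297060) = (10060 - 221168)*(430526 - 297060) = -211108*133466 = -28175740328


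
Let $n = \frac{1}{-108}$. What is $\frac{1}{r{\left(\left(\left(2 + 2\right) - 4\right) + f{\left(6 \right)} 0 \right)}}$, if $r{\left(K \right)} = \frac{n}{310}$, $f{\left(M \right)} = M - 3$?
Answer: $-33480$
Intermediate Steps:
$n = - \frac{1}{108} \approx -0.0092593$
$f{\left(M \right)} = -3 + M$ ($f{\left(M \right)} = M - 3 = -3 + M$)
$r{\left(K \right)} = - \frac{1}{33480}$ ($r{\left(K \right)} = - \frac{1}{108 \cdot 310} = \left(- \frac{1}{108}\right) \frac{1}{310} = - \frac{1}{33480}$)
$\frac{1}{r{\left(\left(\left(2 + 2\right) - 4\right) + f{\left(6 \right)} 0 \right)}} = \frac{1}{- \frac{1}{33480}} = -33480$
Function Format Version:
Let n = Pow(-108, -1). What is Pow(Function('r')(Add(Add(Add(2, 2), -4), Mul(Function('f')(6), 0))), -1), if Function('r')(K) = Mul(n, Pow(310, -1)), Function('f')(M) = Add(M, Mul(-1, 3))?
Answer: -33480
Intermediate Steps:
n = Rational(-1, 108) ≈ -0.0092593
Function('f')(M) = Add(-3, M) (Function('f')(M) = Add(M, -3) = Add(-3, M))
Function('r')(K) = Rational(-1, 33480) (Function('r')(K) = Mul(Rational(-1, 108), Pow(310, -1)) = Mul(Rational(-1, 108), Rational(1, 310)) = Rational(-1, 33480))
Pow(Function('r')(Add(Add(Add(2, 2), -4), Mul(Function('f')(6), 0))), -1) = Pow(Rational(-1, 33480), -1) = -33480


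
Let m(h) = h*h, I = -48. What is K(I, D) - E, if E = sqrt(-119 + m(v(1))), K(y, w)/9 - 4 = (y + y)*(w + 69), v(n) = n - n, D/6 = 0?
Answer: -59580 - I*sqrt(119) ≈ -59580.0 - 10.909*I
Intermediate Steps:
D = 0 (D = 6*0 = 0)
v(n) = 0
K(y, w) = 36 + 18*y*(69 + w) (K(y, w) = 36 + 9*((y + y)*(w + 69)) = 36 + 9*((2*y)*(69 + w)) = 36 + 9*(2*y*(69 + w)) = 36 + 18*y*(69 + w))
m(h) = h**2
E = I*sqrt(119) (E = sqrt(-119 + 0**2) = sqrt(-119 + 0) = sqrt(-119) = I*sqrt(119) ≈ 10.909*I)
K(I, D) - E = (36 + 1242*(-48) + 18*0*(-48)) - I*sqrt(119) = (36 - 59616 + 0) - I*sqrt(119) = -59580 - I*sqrt(119)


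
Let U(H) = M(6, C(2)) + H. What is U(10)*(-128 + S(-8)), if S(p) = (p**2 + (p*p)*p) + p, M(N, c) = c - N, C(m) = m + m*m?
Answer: -5840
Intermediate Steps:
C(m) = m + m**2
S(p) = p + p**2 + p**3 (S(p) = (p**2 + p**2*p) + p = (p**2 + p**3) + p = p + p**2 + p**3)
U(H) = H (U(H) = (2*(1 + 2) - 1*6) + H = (2*3 - 6) + H = (6 - 6) + H = 0 + H = H)
U(10)*(-128 + S(-8)) = 10*(-128 - 8*(1 - 8 + (-8)**2)) = 10*(-128 - 8*(1 - 8 + 64)) = 10*(-128 - 8*57) = 10*(-128 - 456) = 10*(-584) = -5840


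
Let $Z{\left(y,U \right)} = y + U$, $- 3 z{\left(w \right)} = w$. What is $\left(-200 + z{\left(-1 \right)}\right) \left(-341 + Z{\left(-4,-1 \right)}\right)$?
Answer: $\frac{207254}{3} \approx 69085.0$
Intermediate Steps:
$z{\left(w \right)} = - \frac{w}{3}$
$Z{\left(y,U \right)} = U + y$
$\left(-200 + z{\left(-1 \right)}\right) \left(-341 + Z{\left(-4,-1 \right)}\right) = \left(-200 - - \frac{1}{3}\right) \left(-341 - 5\right) = \left(-200 + \frac{1}{3}\right) \left(-341 - 5\right) = \left(- \frac{599}{3}\right) \left(-346\right) = \frac{207254}{3}$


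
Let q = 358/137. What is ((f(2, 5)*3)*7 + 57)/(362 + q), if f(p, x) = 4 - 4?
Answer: 7809/49952 ≈ 0.15633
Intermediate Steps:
q = 358/137 (q = 358*(1/137) = 358/137 ≈ 2.6131)
f(p, x) = 0
((f(2, 5)*3)*7 + 57)/(362 + q) = ((0*3)*7 + 57)/(362 + 358/137) = (0*7 + 57)/(49952/137) = (0 + 57)*(137/49952) = 57*(137/49952) = 7809/49952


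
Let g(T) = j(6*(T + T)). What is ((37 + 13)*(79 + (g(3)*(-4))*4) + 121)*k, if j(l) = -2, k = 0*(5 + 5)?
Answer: 0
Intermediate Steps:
k = 0 (k = 0*10 = 0)
g(T) = -2
((37 + 13)*(79 + (g(3)*(-4))*4) + 121)*k = ((37 + 13)*(79 - 2*(-4)*4) + 121)*0 = (50*(79 + 8*4) + 121)*0 = (50*(79 + 32) + 121)*0 = (50*111 + 121)*0 = (5550 + 121)*0 = 5671*0 = 0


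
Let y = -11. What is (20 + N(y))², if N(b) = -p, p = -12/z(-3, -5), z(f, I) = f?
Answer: 256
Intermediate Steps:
p = 4 (p = -12/(-3) = -12*(-⅓) = 4)
N(b) = -4 (N(b) = -1*4 = -4)
(20 + N(y))² = (20 - 4)² = 16² = 256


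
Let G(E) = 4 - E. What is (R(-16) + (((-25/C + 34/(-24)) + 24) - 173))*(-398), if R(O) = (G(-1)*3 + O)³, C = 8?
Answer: 738091/12 ≈ 61508.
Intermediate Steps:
R(O) = (15 + O)³ (R(O) = ((4 - 1*(-1))*3 + O)³ = ((4 + 1)*3 + O)³ = (5*3 + O)³ = (15 + O)³)
(R(-16) + (((-25/C + 34/(-24)) + 24) - 173))*(-398) = ((15 - 16)³ + (((-25/8 + 34/(-24)) + 24) - 173))*(-398) = ((-1)³ + (((-25*⅛ + 34*(-1/24)) + 24) - 173))*(-398) = (-1 + (((-25/8 - 17/12) + 24) - 173))*(-398) = (-1 + ((-109/24 + 24) - 173))*(-398) = (-1 + (467/24 - 173))*(-398) = (-1 - 3685/24)*(-398) = -3709/24*(-398) = 738091/12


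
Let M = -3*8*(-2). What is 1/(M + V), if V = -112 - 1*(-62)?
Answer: -½ ≈ -0.50000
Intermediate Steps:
M = 48 (M = -24*(-2) = 48)
V = -50 (V = -112 + 62 = -50)
1/(M + V) = 1/(48 - 50) = 1/(-2) = -½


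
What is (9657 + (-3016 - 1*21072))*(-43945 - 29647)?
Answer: 1062006152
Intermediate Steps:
(9657 + (-3016 - 1*21072))*(-43945 - 29647) = (9657 + (-3016 - 21072))*(-73592) = (9657 - 24088)*(-73592) = -14431*(-73592) = 1062006152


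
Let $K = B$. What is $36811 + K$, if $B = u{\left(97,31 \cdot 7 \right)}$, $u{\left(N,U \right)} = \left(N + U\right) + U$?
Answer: $37342$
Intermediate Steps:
$u{\left(N,U \right)} = N + 2 U$
$B = 531$ ($B = 97 + 2 \cdot 31 \cdot 7 = 97 + 2 \cdot 217 = 97 + 434 = 531$)
$K = 531$
$36811 + K = 36811 + 531 = 37342$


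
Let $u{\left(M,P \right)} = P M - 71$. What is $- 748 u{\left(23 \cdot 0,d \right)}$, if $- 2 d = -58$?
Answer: $53108$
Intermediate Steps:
$d = 29$ ($d = \left(- \frac{1}{2}\right) \left(-58\right) = 29$)
$u{\left(M,P \right)} = -71 + M P$ ($u{\left(M,P \right)} = M P - 71 = -71 + M P$)
$- 748 u{\left(23 \cdot 0,d \right)} = - 748 \left(-71 + 23 \cdot 0 \cdot 29\right) = - 748 \left(-71 + 0 \cdot 29\right) = - 748 \left(-71 + 0\right) = \left(-748\right) \left(-71\right) = 53108$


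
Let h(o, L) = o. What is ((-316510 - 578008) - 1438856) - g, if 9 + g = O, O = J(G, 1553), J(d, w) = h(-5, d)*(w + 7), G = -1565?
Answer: -2325565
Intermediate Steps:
J(d, w) = -35 - 5*w (J(d, w) = -5*(w + 7) = -5*(7 + w) = -35 - 5*w)
O = -7800 (O = -35 - 5*1553 = -35 - 7765 = -7800)
g = -7809 (g = -9 - 7800 = -7809)
((-316510 - 578008) - 1438856) - g = ((-316510 - 578008) - 1438856) - 1*(-7809) = (-894518 - 1438856) + 7809 = -2333374 + 7809 = -2325565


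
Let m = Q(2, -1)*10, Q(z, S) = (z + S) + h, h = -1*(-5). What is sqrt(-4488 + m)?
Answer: 6*I*sqrt(123) ≈ 66.543*I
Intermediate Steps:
h = 5
Q(z, S) = 5 + S + z (Q(z, S) = (z + S) + 5 = (S + z) + 5 = 5 + S + z)
m = 60 (m = (5 - 1 + 2)*10 = 6*10 = 60)
sqrt(-4488 + m) = sqrt(-4488 + 60) = sqrt(-4428) = 6*I*sqrt(123)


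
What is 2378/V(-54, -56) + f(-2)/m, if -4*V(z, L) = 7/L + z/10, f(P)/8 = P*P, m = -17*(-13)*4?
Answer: 380488/221 ≈ 1721.7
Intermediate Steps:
m = 884 (m = 221*4 = 884)
f(P) = 8*P**2 (f(P) = 8*(P*P) = 8*P**2)
V(z, L) = -7/(4*L) - z/40 (V(z, L) = -(7/L + z/10)/4 = -7/(4*L) - z/40)
2378/V(-54, -56) + f(-2)/m = 2378/(((1/40)*(-70 - 1*(-56)*(-54))/(-56))) + (8*(-2)**2)/884 = 2378/(((1/40)*(-1/56)*(-70 - 3024))) + (8*4)*(1/884) = 2378/(((1/40)*(-1/56)*(-3094))) + 32*(1/884) = 2378/(221/160) + 8/221 = 2378*(160/221) + 8/221 = 380480/221 + 8/221 = 380488/221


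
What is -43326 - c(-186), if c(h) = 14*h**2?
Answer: -527670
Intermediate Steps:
-43326 - c(-186) = -43326 - 14*(-186)**2 = -43326 - 14*34596 = -43326 - 1*484344 = -43326 - 484344 = -527670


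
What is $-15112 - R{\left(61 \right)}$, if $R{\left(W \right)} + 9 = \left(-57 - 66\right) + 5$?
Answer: $-14985$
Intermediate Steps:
$R{\left(W \right)} = -127$ ($R{\left(W \right)} = -9 + \left(\left(-57 - 66\right) + 5\right) = -9 + \left(-123 + 5\right) = -9 - 118 = -127$)
$-15112 - R{\left(61 \right)} = -15112 - -127 = -15112 + 127 = -14985$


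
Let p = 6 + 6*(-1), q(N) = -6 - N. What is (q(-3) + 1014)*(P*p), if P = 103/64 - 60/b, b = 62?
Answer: 0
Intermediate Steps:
p = 0 (p = 6 - 6 = 0)
P = 1273/1984 (P = 103/64 - 60/62 = 103*(1/64) - 60*1/62 = 103/64 - 30/31 = 1273/1984 ≈ 0.64163)
(q(-3) + 1014)*(P*p) = ((-6 - 1*(-3)) + 1014)*((1273/1984)*0) = ((-6 + 3) + 1014)*0 = (-3 + 1014)*0 = 1011*0 = 0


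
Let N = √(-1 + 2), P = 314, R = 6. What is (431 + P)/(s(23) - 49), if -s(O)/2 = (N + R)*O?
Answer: -745/371 ≈ -2.0081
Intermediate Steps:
N = 1 (N = √1 = 1)
s(O) = -14*O (s(O) = -2*(1 + 6)*O = -14*O)
(431 + P)/(s(23) - 49) = (431 + 314)/(-14*23 - 49) = 745/(-322 - 49) = 745/(-371) = 745*(-1/371) = -745/371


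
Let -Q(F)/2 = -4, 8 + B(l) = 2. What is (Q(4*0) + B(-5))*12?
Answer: 24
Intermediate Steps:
B(l) = -6 (B(l) = -8 + 2 = -6)
Q(F) = 8 (Q(F) = -2*(-4) = 8)
(Q(4*0) + B(-5))*12 = (8 - 6)*12 = 2*12 = 24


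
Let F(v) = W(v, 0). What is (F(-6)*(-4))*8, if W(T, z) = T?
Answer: 192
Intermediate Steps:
F(v) = v
(F(-6)*(-4))*8 = -6*(-4)*8 = 24*8 = 192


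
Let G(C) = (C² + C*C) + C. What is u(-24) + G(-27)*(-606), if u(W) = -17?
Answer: -867203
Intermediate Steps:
G(C) = C + 2*C² (G(C) = (C² + C²) + C = 2*C² + C = C + 2*C²)
u(-24) + G(-27)*(-606) = -17 - 27*(1 + 2*(-27))*(-606) = -17 - 27*(1 - 54)*(-606) = -17 - 27*(-53)*(-606) = -17 + 1431*(-606) = -17 - 867186 = -867203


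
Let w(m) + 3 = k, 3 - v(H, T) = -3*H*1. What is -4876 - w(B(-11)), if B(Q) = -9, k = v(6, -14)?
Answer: -4894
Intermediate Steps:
v(H, T) = 3 + 3*H (v(H, T) = 3 - (-3*H) = 3 - (-3)*H = 3 + 3*H)
k = 21 (k = 3 + 3*6 = 3 + 18 = 21)
w(m) = 18 (w(m) = -3 + 21 = 18)
-4876 - w(B(-11)) = -4876 - 1*18 = -4876 - 18 = -4894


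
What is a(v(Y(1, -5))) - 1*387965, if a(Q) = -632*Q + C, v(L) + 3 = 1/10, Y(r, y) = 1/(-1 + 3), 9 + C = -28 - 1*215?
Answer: -1931921/5 ≈ -3.8638e+5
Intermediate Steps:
C = -252 (C = -9 + (-28 - 1*215) = -9 + (-28 - 215) = -9 - 243 = -252)
Y(r, y) = ½ (Y(r, y) = 1/2 = ½)
v(L) = -29/10 (v(L) = -3 + 1/10 = -3 + ⅒ = -29/10)
a(Q) = -252 - 632*Q (a(Q) = -632*Q - 252 = -252 - 632*Q)
a(v(Y(1, -5))) - 1*387965 = (-252 - 632*(-29/10)) - 1*387965 = (-252 + 9164/5) - 387965 = 7904/5 - 387965 = -1931921/5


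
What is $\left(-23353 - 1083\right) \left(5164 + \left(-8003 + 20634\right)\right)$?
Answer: $-434838620$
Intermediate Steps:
$\left(-23353 - 1083\right) \left(5164 + \left(-8003 + 20634\right)\right) = - 24436 \left(5164 + 12631\right) = \left(-24436\right) 17795 = -434838620$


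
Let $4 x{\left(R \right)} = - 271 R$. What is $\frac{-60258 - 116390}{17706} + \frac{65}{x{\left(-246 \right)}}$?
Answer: $- \frac{326994778}{32788561} \approx -9.9728$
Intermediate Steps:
$x{\left(R \right)} = - \frac{271 R}{4}$ ($x{\left(R \right)} = \frac{\left(-271\right) R}{4} = - \frac{271 R}{4}$)
$\frac{-60258 - 116390}{17706} + \frac{65}{x{\left(-246 \right)}} = \frac{-60258 - 116390}{17706} + \frac{65}{\left(- \frac{271}{4}\right) \left(-246\right)} = \left(-60258 - 116390\right) \frac{1}{17706} + \frac{65}{\frac{33333}{2}} = \left(-176648\right) \frac{1}{17706} + 65 \cdot \frac{2}{33333} = - \frac{88324}{8853} + \frac{130}{33333} = - \frac{326994778}{32788561}$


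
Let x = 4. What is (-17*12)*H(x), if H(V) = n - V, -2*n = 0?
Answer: 816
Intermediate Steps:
n = 0 (n = -1/2*0 = 0)
H(V) = -V (H(V) = 0 - V = -V)
(-17*12)*H(x) = (-17*12)*(-1*4) = -204*(-4) = 816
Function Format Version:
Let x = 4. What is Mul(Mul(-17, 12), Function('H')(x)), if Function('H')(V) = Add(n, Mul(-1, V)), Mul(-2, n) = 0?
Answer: 816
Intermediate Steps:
n = 0 (n = Mul(Rational(-1, 2), 0) = 0)
Function('H')(V) = Mul(-1, V) (Function('H')(V) = Add(0, Mul(-1, V)) = Mul(-1, V))
Mul(Mul(-17, 12), Function('H')(x)) = Mul(Mul(-17, 12), Mul(-1, 4)) = Mul(-204, -4) = 816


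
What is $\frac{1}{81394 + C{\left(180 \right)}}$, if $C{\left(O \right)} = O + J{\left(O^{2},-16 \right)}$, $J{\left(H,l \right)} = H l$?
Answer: $- \frac{1}{436826} \approx -2.2892 \cdot 10^{-6}$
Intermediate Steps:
$C{\left(O \right)} = O - 16 O^{2}$ ($C{\left(O \right)} = O + O^{2} \left(-16\right) = O - 16 O^{2}$)
$\frac{1}{81394 + C{\left(180 \right)}} = \frac{1}{81394 + 180 \left(1 - 2880\right)} = \frac{1}{81394 + 180 \left(-2879\right)} = \frac{1}{81394 - 518220} = \frac{1}{-436826} = - \frac{1}{436826}$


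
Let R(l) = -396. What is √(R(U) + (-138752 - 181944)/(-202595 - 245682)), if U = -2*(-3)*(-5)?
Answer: 2*I*√19858334443973/448277 ≈ 19.882*I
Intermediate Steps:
U = -30 (U = 6*(-5) = -30)
√(R(U) + (-138752 - 181944)/(-202595 - 245682)) = √(-396 + (-138752 - 181944)/(-202595 - 245682)) = √(-396 - 320696/(-448277)) = √(-396 - 320696*(-1/448277)) = √(-396 + 320696/448277) = √(-177196996/448277) = 2*I*√19858334443973/448277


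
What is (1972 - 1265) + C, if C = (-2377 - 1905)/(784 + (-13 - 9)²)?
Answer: 446097/634 ≈ 703.62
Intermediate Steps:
C = -2141/634 (C = -4282/(784 + (-22)²) = -4282/(784 + 484) = -4282/1268 = -4282*1/1268 = -2141/634 ≈ -3.3770)
(1972 - 1265) + C = (1972 - 1265) - 2141/634 = 707 - 2141/634 = 446097/634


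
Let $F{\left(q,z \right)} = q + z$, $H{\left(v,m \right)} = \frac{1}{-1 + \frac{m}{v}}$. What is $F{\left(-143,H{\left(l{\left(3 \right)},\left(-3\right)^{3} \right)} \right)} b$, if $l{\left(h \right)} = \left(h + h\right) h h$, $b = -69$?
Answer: $9913$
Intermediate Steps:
$l{\left(h \right)} = 2 h^{3}$ ($l{\left(h \right)} = 2 h h h = 2 h^{2} h = 2 h^{3}$)
$F{\left(-143,H{\left(l{\left(3 \right)},\left(-3\right)^{3} \right)} \right)} b = \left(-143 + \frac{2 \cdot 3^{3}}{\left(-3\right)^{3} - 2 \cdot 3^{3}}\right) \left(-69\right) = \left(-143 + \frac{2 \cdot 27}{-27 - 2 \cdot 27}\right) \left(-69\right) = \left(-143 + \frac{54}{-27 - 54}\right) \left(-69\right) = \left(-143 + \frac{54}{-81}\right) \left(-69\right) = \left(-143 + 54 \left(- \frac{1}{81}\right)\right) \left(-69\right) = \left(-143 - \frac{2}{3}\right) \left(-69\right) = \left(- \frac{431}{3}\right) \left(-69\right) = 9913$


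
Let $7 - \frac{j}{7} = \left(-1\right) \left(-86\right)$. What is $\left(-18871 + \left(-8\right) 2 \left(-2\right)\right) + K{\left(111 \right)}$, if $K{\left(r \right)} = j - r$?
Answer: $-19503$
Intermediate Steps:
$j = -553$ ($j = 49 - 7 \left(\left(-1\right) \left(-86\right)\right) = 49 - 602 = -553$)
$K{\left(r \right)} = -553 - r$
$\left(-18871 + \left(-8\right) 2 \left(-2\right)\right) + K{\left(111 \right)} = \left(-18871 + \left(-8\right) 2 \left(-2\right)\right) - 664 = \left(-18871 - -32\right) - 664 = \left(-18871 + 32\right) - 664 = -18839 - 664 = -19503$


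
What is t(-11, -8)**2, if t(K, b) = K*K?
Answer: 14641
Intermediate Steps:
t(K, b) = K**2
t(-11, -8)**2 = ((-11)**2)**2 = 121**2 = 14641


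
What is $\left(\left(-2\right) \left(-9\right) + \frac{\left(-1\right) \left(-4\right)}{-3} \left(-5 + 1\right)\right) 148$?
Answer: $\frac{10360}{3} \approx 3453.3$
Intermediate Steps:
$\left(\left(-2\right) \left(-9\right) + \frac{\left(-1\right) \left(-4\right)}{-3} \left(-5 + 1\right)\right) 148 = \left(18 + 4 \left(- \frac{1}{3}\right) \left(-4\right)\right) 148 = \left(18 - - \frac{16}{3}\right) 148 = \left(18 + \frac{16}{3}\right) 148 = \frac{70}{3} \cdot 148 = \frac{10360}{3}$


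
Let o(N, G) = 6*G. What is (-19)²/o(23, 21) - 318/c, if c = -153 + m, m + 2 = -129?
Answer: 17824/4473 ≈ 3.9848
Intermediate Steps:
m = -131 (m = -2 - 129 = -131)
c = -284 (c = -153 - 131 = -284)
(-19)²/o(23, 21) - 318/c = (-19)²/((6*21)) - 318/(-284) = 361/126 - 318*(-1/284) = 361*(1/126) + 159/142 = 361/126 + 159/142 = 17824/4473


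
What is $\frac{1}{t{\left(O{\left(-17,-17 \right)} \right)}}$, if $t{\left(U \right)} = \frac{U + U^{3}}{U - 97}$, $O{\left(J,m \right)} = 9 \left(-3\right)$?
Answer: $\frac{62}{9855} \approx 0.0062912$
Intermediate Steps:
$O{\left(J,m \right)} = -27$
$t{\left(U \right)} = \frac{U + U^{3}}{-97 + U}$
$\frac{1}{t{\left(O{\left(-17,-17 \right)} \right)}} = \frac{1}{\frac{1}{-97 - 27} \left(-27 + \left(-27\right)^{3}\right)} = \frac{1}{\frac{1}{-124} \left(-27 - 19683\right)} = \frac{1}{\left(- \frac{1}{124}\right) \left(-19710\right)} = \frac{1}{\frac{9855}{62}} = \frac{62}{9855}$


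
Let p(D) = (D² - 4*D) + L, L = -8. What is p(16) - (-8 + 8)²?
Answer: 184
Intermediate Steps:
p(D) = -8 + D² - 4*D (p(D) = (D² - 4*D) - 8 = -8 + D² - 4*D)
p(16) - (-8 + 8)² = (-8 + 16² - 4*16) - (-8 + 8)² = (-8 + 256 - 64) - 1*0² = 184 - 1*0 = 184 + 0 = 184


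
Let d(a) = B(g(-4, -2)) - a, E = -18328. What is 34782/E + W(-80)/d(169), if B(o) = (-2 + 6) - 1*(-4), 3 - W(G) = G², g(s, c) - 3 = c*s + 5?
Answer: 55822157/1475404 ≈ 37.835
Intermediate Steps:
g(s, c) = 8 + c*s (g(s, c) = 3 + (c*s + 5) = 3 + (5 + c*s) = 8 + c*s)
W(G) = 3 - G²
B(o) = 8 (B(o) = 4 + 4 = 8)
d(a) = 8 - a
34782/E + W(-80)/d(169) = 34782/(-18328) + (3 - 1*(-80)²)/(8 - 1*169) = 34782*(-1/18328) + (3 - 1*6400)/(8 - 169) = -17391/9164 + (3 - 6400)/(-161) = -17391/9164 - 6397*(-1/161) = -17391/9164 + 6397/161 = 55822157/1475404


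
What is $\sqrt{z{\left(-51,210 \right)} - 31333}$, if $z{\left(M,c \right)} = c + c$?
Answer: $i \sqrt{30913} \approx 175.82 i$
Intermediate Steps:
$z{\left(M,c \right)} = 2 c$
$\sqrt{z{\left(-51,210 \right)} - 31333} = \sqrt{2 \cdot 210 - 31333} = \sqrt{420 - 31333} = \sqrt{-30913} = i \sqrt{30913}$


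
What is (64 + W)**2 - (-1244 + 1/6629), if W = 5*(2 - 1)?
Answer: 39807144/6629 ≈ 6005.0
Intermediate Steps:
W = 5 (W = 5*1 = 5)
(64 + W)**2 - (-1244 + 1/6629) = (64 + 5)**2 - (-1244 + 1/6629) = 69**2 - (-1244 + 1/6629) = 4761 - 1*(-8246475/6629) = 4761 + 8246475/6629 = 39807144/6629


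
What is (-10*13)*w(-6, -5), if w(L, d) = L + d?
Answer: 1430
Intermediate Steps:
(-10*13)*w(-6, -5) = (-10*13)*(-6 - 5) = -130*(-11) = 1430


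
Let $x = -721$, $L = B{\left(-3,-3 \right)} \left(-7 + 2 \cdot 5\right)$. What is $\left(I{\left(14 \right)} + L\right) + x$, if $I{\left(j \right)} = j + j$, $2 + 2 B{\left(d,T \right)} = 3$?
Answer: $- \frac{1383}{2} \approx -691.5$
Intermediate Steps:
$B{\left(d,T \right)} = \frac{1}{2}$ ($B{\left(d,T \right)} = -1 + \frac{1}{2} \cdot 3 = -1 + \frac{3}{2} = \frac{1}{2}$)
$I{\left(j \right)} = 2 j$
$L = \frac{3}{2}$ ($L = \frac{-7 + 2 \cdot 5}{2} = \frac{-7 + 10}{2} = \frac{1}{2} \cdot 3 = \frac{3}{2} \approx 1.5$)
$\left(I{\left(14 \right)} + L\right) + x = \left(2 \cdot 14 + \frac{3}{2}\right) - 721 = \left(28 + \frac{3}{2}\right) - 721 = \frac{59}{2} - 721 = - \frac{1383}{2}$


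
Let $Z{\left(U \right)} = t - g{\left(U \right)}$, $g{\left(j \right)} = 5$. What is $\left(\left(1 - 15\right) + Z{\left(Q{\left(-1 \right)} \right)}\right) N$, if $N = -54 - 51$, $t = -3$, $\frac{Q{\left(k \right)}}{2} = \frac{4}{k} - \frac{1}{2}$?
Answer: $2310$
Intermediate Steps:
$Q{\left(k \right)} = -1 + \frac{8}{k}$ ($Q{\left(k \right)} = 2 \left(\frac{4}{k} - \frac{1}{2}\right) = 2 \left(- \frac{1}{2} + \frac{4}{k}\right) = -1 + \frac{8}{k}$)
$Z{\left(U \right)} = -8$ ($Z{\left(U \right)} = -3 - 5 = -8$)
$N = -105$
$\left(\left(1 - 15\right) + Z{\left(Q{\left(-1 \right)} \right)}\right) N = \left(\left(1 - 15\right) - 8\right) \left(-105\right) = \left(-14 - 8\right) \left(-105\right) = \left(-22\right) \left(-105\right) = 2310$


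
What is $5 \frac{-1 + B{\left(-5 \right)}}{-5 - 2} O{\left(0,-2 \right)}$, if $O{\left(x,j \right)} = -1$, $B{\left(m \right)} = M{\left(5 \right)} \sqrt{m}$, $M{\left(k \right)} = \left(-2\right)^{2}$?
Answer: $- \frac{5}{7} + \frac{20 i \sqrt{5}}{7} \approx -0.71429 + 6.3888 i$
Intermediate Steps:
$M{\left(k \right)} = 4$
$B{\left(m \right)} = 4 \sqrt{m}$
$5 \frac{-1 + B{\left(-5 \right)}}{-5 - 2} O{\left(0,-2 \right)} = 5 \frac{-1 + 4 \sqrt{-5}}{-5 - 2} \left(-1\right) = 5 \frac{-1 + 4 i \sqrt{5}}{-7} \left(-1\right) = 5 \left(- \frac{-1 + 4 i \sqrt{5}}{7}\right) \left(-1\right) = 5 \left(\frac{1}{7} - \frac{4 i \sqrt{5}}{7}\right) \left(-1\right) = \left(\frac{5}{7} - \frac{20 i \sqrt{5}}{7}\right) \left(-1\right) = - \frac{5}{7} + \frac{20 i \sqrt{5}}{7}$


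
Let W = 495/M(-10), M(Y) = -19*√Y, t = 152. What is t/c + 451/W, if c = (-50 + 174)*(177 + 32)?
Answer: 2/341 - 779*I*√10/45 ≈ 0.0058651 - 54.743*I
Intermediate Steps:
c = 25916 (c = 124*209 = 25916)
W = 99*I*√10/38 (W = 495/((-19*I*√10)) = 495*(I*√10/190) = 99*I*√10/38 ≈ 8.2386*I)
t/c + 451/W = 152/25916 + 451/((99*I*√10/38)) = 152*(1/25916) + 451*(-19*I*√10/495) = 2/341 - 779*I*√10/45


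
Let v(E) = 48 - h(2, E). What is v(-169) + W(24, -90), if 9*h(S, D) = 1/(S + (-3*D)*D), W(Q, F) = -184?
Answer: -104873543/771129 ≈ -136.00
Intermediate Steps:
h(S, D) = 1/(9*(S - 3*D²)) (h(S, D) = 1/(9*(S + (-3*D)*D)) = 1/(9*(S - 3*D²)))
v(E) = 48 + 1/(-18 + 27*E²) (v(E) = 48 - (-1)/(-9*2 + 27*E²) = 48 - (-1)/(-18 + 27*E²) = 48 + 1/(-18 + 27*E²))
v(-169) + W(24, -90) = (-863 + 1296*(-169)²)/(9*(-2 + 3*(-169)²)) - 184 = (-863 + 1296*28561)/(9*(-2 + 3*28561)) - 184 = (-863 + 37015056)/(9*(-2 + 85683)) - 184 = (⅑)*37014193/85681 - 184 = (⅑)*(1/85681)*37014193 - 184 = 37014193/771129 - 184 = -104873543/771129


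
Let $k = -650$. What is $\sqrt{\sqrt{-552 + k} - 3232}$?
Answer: $\sqrt{-3232 + i \sqrt{1202}} \approx 0.3049 + 56.852 i$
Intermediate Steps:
$\sqrt{\sqrt{-552 + k} - 3232} = \sqrt{\sqrt{-552 - 650} - 3232} = \sqrt{\sqrt{-1202} - 3232} = \sqrt{i \sqrt{1202} - 3232} = \sqrt{-3232 + i \sqrt{1202}}$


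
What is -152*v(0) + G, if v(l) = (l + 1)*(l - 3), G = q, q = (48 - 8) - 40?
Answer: 456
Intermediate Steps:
q = 0 (q = 40 - 40 = 0)
G = 0
v(l) = (1 + l)*(-3 + l)
-152*v(0) + G = -152*(-3 + 0² - 2*0) + 0 = -152*(-3 + 0 + 0) + 0 = -152*(-3) + 0 = 456 + 0 = 456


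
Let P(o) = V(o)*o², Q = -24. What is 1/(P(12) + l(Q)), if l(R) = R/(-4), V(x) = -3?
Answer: -1/426 ≈ -0.0023474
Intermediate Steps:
P(o) = -3*o²
l(R) = -R/4 (l(R) = R*(-¼) = -R/4)
1/(P(12) + l(Q)) = 1/(-3*12² - ¼*(-24)) = 1/(-3*144 + 6) = 1/(-432 + 6) = 1/(-426) = -1/426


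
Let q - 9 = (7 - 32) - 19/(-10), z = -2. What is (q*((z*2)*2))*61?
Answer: 34404/5 ≈ 6880.8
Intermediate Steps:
q = -141/10 (q = 9 + ((7 - 32) - 19/(-10)) = 9 + (-25 - 19*(-1/10)) = 9 + (-25 + 19/10) = 9 - 231/10 = -141/10 ≈ -14.100)
(q*((z*2)*2))*61 = -141*(-2*2)*2/10*61 = -(-282)*2/5*61 = -141/10*(-8)*61 = (564/5)*61 = 34404/5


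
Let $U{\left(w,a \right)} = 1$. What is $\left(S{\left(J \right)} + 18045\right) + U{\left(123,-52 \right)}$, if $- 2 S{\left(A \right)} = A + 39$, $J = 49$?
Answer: $18002$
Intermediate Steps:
$S{\left(A \right)} = - \frac{39}{2} - \frac{A}{2}$ ($S{\left(A \right)} = - \frac{A + 39}{2} = - \frac{39 + A}{2} = - \frac{39}{2} - \frac{A}{2}$)
$\left(S{\left(J \right)} + 18045\right) + U{\left(123,-52 \right)} = \left(\left(- \frac{39}{2} - \frac{49}{2}\right) + 18045\right) + 1 = \left(-44 + 18045\right) + 1 = 18001 + 1 = 18002$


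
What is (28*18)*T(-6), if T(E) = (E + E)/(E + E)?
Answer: 504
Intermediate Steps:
T(E) = 1 (T(E) = (2*E)/((2*E)) = (2*E)*(1/(2*E)) = 1)
(28*18)*T(-6) = (28*18)*1 = 504*1 = 504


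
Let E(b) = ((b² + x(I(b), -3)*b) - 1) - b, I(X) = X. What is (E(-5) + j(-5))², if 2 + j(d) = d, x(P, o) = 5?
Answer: 9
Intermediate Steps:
j(d) = -2 + d
E(b) = -1 + b² + 4*b (E(b) = ((b² + 5*b) - 1) - b = (-1 + b² + 5*b) - b = -1 + b² + 4*b)
(E(-5) + j(-5))² = ((-1 + (-5)² + 4*(-5)) + (-2 - 5))² = ((-1 + 25 - 20) - 7)² = (4 - 7)² = (-3)² = 9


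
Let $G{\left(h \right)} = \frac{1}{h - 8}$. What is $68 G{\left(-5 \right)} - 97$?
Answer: $- \frac{1329}{13} \approx -102.23$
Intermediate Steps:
$G{\left(h \right)} = \frac{1}{-8 + h}$
$68 G{\left(-5 \right)} - 97 = \frac{68}{-8 - 5} - 97 = \frac{68}{-13} - 97 = 68 \left(- \frac{1}{13}\right) - 97 = - \frac{68}{13} - 97 = - \frac{1329}{13}$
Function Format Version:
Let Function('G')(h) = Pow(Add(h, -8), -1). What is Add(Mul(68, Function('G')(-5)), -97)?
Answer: Rational(-1329, 13) ≈ -102.23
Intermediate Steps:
Function('G')(h) = Pow(Add(-8, h), -1)
Add(Mul(68, Function('G')(-5)), -97) = Add(Mul(68, Pow(Add(-8, -5), -1)), -97) = Add(Mul(68, Pow(-13, -1)), -97) = Add(Mul(68, Rational(-1, 13)), -97) = Add(Rational(-68, 13), -97) = Rational(-1329, 13)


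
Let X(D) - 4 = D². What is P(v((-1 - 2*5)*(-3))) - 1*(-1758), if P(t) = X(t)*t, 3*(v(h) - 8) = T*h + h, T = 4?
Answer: 252057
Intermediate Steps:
v(h) = 8 + 5*h/3 (v(h) = 8 + (4*h + h)/3 = 8 + (5*h)/3 = 8 + 5*h/3)
X(D) = 4 + D²
P(t) = t*(4 + t²) (P(t) = (4 + t²)*t = t*(4 + t²))
P(v((-1 - 2*5)*(-3))) - 1*(-1758) = (8 + 5*((-1 - 2*5)*(-3))/3)*(4 + (8 + 5*((-1 - 2*5)*(-3))/3)²) - 1*(-1758) = (8 + 5*((-1 - 10)*(-3))/3)*(4 + (8 + 5*((-1 - 10)*(-3))/3)²) + 1758 = (8 + 5*(-11*(-3))/3)*(4 + (8 + 5*(-11*(-3))/3)²) + 1758 = (8 + (5/3)*33)*(4 + (8 + (5/3)*33)²) + 1758 = (8 + 55)*(4 + (8 + 55)²) + 1758 = 63*(4 + 63²) + 1758 = 63*(4 + 3969) + 1758 = 63*3973 + 1758 = 250299 + 1758 = 252057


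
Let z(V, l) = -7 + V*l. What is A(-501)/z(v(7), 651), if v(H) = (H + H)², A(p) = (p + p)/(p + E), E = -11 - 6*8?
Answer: 501/35724920 ≈ 1.4024e-5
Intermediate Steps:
E = -59 (E = -11 - 48 = -59)
A(p) = 2*p/(-59 + p) (A(p) = (p + p)/(p - 59) = (2*p)/(-59 + p) = 2*p/(-59 + p))
v(H) = 4*H² (v(H) = (2*H)² = 4*H²)
A(-501)/z(v(7), 651) = (2*(-501)/(-59 - 501))/(-7 + (4*7²)*651) = (2*(-501)/(-560))/(-7 + (4*49)*651) = (2*(-501)*(-1/560))/(-7 + 196*651) = 501/(280*(-7 + 127596)) = (501/280)/127589 = (501/280)*(1/127589) = 501/35724920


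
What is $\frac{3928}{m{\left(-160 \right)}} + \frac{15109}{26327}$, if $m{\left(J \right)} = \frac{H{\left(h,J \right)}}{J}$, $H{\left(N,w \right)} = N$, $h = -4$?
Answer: $\frac{4136513349}{26327} \approx 1.5712 \cdot 10^{5}$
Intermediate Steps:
$m{\left(J \right)} = - \frac{4}{J}$
$\frac{3928}{m{\left(-160 \right)}} + \frac{15109}{26327} = \frac{3928}{\left(-4\right) \frac{1}{-160}} + \frac{15109}{26327} = \frac{3928}{\left(-4\right) \left(- \frac{1}{160}\right)} + 15109 \cdot \frac{1}{26327} = 3928 \frac{1}{\frac{1}{40}} + \frac{15109}{26327} = 3928 \cdot 40 + \frac{15109}{26327} = 157120 + \frac{15109}{26327} = \frac{4136513349}{26327}$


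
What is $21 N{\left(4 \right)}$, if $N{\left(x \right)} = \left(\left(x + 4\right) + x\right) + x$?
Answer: $336$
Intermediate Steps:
$N{\left(x \right)} = 4 + 3 x$ ($N{\left(x \right)} = \left(\left(4 + x\right) + x\right) + x = \left(4 + 2 x\right) + x = 4 + 3 x$)
$21 N{\left(4 \right)} = 21 \left(4 + 3 \cdot 4\right) = 21 \left(4 + 12\right) = 21 \cdot 16 = 336$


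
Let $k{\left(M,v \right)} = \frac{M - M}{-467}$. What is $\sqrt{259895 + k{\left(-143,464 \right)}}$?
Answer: $\sqrt{259895} \approx 509.8$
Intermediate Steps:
$k{\left(M,v \right)} = 0$ ($k{\left(M,v \right)} = 0 \left(- \frac{1}{467}\right) = 0$)
$\sqrt{259895 + k{\left(-143,464 \right)}} = \sqrt{259895 + 0} = \sqrt{259895}$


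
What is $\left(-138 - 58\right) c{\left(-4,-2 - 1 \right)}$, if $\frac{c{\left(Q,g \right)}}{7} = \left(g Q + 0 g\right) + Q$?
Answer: $-10976$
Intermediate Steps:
$c{\left(Q,g \right)} = 7 Q + 7 Q g$ ($c{\left(Q,g \right)} = 7 \left(\left(g Q + 0 g\right) + Q\right) = 7 \left(\left(Q g + 0\right) + Q\right) = 7 \left(Q g + Q\right) = 7 \left(Q + Q g\right) = 7 Q + 7 Q g$)
$\left(-138 - 58\right) c{\left(-4,-2 - 1 \right)} = \left(-138 - 58\right) 7 \left(-4\right) \left(1 - 3\right) = - 196 \cdot 7 \left(-4\right) \left(1 - 3\right) = - 196 \cdot 7 \left(-4\right) \left(-2\right) = \left(-196\right) 56 = -10976$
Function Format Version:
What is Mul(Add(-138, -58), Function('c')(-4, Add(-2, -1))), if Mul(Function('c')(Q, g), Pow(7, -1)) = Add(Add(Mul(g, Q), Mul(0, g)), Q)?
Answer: -10976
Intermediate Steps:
Function('c')(Q, g) = Add(Mul(7, Q), Mul(7, Q, g)) (Function('c')(Q, g) = Mul(7, Add(Add(Mul(g, Q), Mul(0, g)), Q)) = Mul(7, Add(Add(Mul(Q, g), 0), Q)) = Mul(7, Add(Mul(Q, g), Q)) = Mul(7, Add(Q, Mul(Q, g))) = Add(Mul(7, Q), Mul(7, Q, g)))
Mul(Add(-138, -58), Function('c')(-4, Add(-2, -1))) = Mul(Add(-138, -58), Mul(7, -4, Add(1, Add(-2, -1)))) = Mul(-196, Mul(7, -4, Add(1, -3))) = Mul(-196, Mul(7, -4, -2)) = Mul(-196, 56) = -10976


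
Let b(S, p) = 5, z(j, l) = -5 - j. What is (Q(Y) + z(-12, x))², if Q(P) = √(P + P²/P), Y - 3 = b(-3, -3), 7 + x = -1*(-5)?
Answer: 121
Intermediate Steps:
x = -2 (x = -7 - 1*(-5) = -7 + 5 = -2)
Y = 8 (Y = 3 + 5 = 8)
Q(P) = √2*√P (Q(P) = √(P + P) = √(2*P) = √2*√P)
(Q(Y) + z(-12, x))² = (√2*√8 + (-5 - 1*(-12)))² = (√2*(2*√2) + (-5 + 12))² = (4 + 7)² = 11² = 121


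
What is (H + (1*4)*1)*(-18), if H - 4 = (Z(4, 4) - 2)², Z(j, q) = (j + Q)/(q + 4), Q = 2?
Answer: -1377/8 ≈ -172.13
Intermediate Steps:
Z(j, q) = (2 + j)/(4 + q) (Z(j, q) = (j + 2)/(q + 4) = (2 + j)/(4 + q))
H = 89/16 (H = 4 + ((2 + 4)/(4 + 4) - 2)² = 4 + (6/8 - 2)² = 4 + ((⅛)*6 - 2)² = 4 + (¾ - 2)² = 4 + (-5/4)² = 4 + 25/16 = 89/16 ≈ 5.5625)
(H + (1*4)*1)*(-18) = (89/16 + (1*4)*1)*(-18) = (89/16 + 4*1)*(-18) = (89/16 + 4)*(-18) = (153/16)*(-18) = -1377/8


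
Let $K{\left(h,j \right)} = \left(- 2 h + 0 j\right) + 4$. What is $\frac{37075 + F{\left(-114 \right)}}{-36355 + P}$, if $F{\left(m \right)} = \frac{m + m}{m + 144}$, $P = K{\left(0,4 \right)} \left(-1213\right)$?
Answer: $- \frac{185337}{206035} \approx -0.89954$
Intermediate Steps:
$K{\left(h,j \right)} = 4 - 2 h$ ($K{\left(h,j \right)} = \left(- 2 h + 0\right) + 4 = - 2 h + 4 = 4 - 2 h$)
$P = -4852$ ($P = \left(4 - 0\right) \left(-1213\right) = \left(4 + 0\right) \left(-1213\right) = 4 \left(-1213\right) = -4852$)
$F{\left(m \right)} = \frac{2 m}{144 + m}$
$\frac{37075 + F{\left(-114 \right)}}{-36355 + P} = \frac{37075 + 2 \left(-114\right) \frac{1}{144 - 114}}{-36355 - 4852} = \frac{37075 + 2 \left(-114\right) \frac{1}{30}}{-41207} = \left(37075 + 2 \left(-114\right) \frac{1}{30}\right) \left(- \frac{1}{41207}\right) = \left(37075 - \frac{38}{5}\right) \left(- \frac{1}{41207}\right) = \frac{185337}{5} \left(- \frac{1}{41207}\right) = - \frac{185337}{206035}$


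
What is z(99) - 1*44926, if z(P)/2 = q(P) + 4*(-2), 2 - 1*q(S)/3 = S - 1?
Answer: -45518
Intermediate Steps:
q(S) = 9 - 3*S (q(S) = 6 - 3*(S - 1) = 6 - 3*(-1 + S) = 6 + (3 - 3*S) = 9 - 3*S)
z(P) = 2 - 6*P (z(P) = 2*((9 - 3*P) + 4*(-2)) = 2*((9 - 3*P) - 8) = 2*(1 - 3*P) = 2 - 6*P)
z(99) - 1*44926 = (2 - 6*99) - 1*44926 = (2 - 594) - 44926 = -592 - 44926 = -45518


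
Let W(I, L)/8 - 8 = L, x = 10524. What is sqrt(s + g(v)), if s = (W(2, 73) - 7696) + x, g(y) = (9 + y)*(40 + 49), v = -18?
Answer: 5*sqrt(107) ≈ 51.720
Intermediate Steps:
W(I, L) = 64 + 8*L
g(y) = 801 + 89*y (g(y) = (9 + y)*89 = 801 + 89*y)
s = 3476 (s = ((64 + 8*73) - 7696) + 10524 = ((64 + 584) - 7696) + 10524 = (648 - 7696) + 10524 = -7048 + 10524 = 3476)
sqrt(s + g(v)) = sqrt(3476 + (801 + 89*(-18))) = sqrt(3476 + (801 - 1602)) = sqrt(3476 - 801) = sqrt(2675) = 5*sqrt(107)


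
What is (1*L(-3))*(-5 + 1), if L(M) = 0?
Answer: 0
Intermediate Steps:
(1*L(-3))*(-5 + 1) = (1*0)*(-5 + 1) = 0*(-4) = 0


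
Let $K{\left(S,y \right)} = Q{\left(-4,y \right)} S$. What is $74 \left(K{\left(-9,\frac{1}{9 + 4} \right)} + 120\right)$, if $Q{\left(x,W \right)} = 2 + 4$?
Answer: $4884$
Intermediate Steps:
$Q{\left(x,W \right)} = 6$
$K{\left(S,y \right)} = 6 S$
$74 \left(K{\left(-9,\frac{1}{9 + 4} \right)} + 120\right) = 74 \left(6 \left(-9\right) + 120\right) = 74 \left(-54 + 120\right) = 74 \cdot 66 = 4884$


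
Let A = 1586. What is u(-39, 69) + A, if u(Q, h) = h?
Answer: 1655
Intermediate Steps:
u(-39, 69) + A = 69 + 1586 = 1655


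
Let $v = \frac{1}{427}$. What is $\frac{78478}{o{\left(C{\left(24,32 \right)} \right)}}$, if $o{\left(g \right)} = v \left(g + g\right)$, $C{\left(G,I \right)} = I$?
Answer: $\frac{16755053}{32} \approx 5.236 \cdot 10^{5}$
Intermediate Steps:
$v = \frac{1}{427} \approx 0.0023419$
$o{\left(g \right)} = \frac{2 g}{427}$ ($o{\left(g \right)} = \frac{g + g}{427} = \frac{2 g}{427}$)
$\frac{78478}{o{\left(C{\left(24,32 \right)} \right)}} = \frac{78478}{\frac{2}{427} \cdot 32} = \frac{78478}{\frac{64}{427}} = 78478 \cdot \frac{427}{64} = \frac{16755053}{32}$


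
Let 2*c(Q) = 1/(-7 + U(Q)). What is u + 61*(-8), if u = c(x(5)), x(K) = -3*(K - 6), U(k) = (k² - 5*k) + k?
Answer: -9761/20 ≈ -488.05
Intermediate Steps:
U(k) = k² - 4*k
x(K) = 18 - 3*K (x(K) = -3*(-6 + K) = 18 - 3*K)
c(Q) = 1/(2*(-7 + Q*(-4 + Q)))
u = -1/20 (u = 1/(2*(-7 + (18 - 3*5)*(-4 + (18 - 3*5)))) = 1/(2*(-7 + (18 - 15)*(-4 + (18 - 15)))) = 1/(2*(-7 + 3*(-4 + 3))) = 1/(2*(-7 + 3*(-1))) = 1/(2*(-7 - 3)) = (½)/(-10) = (½)*(-⅒) = -1/20 ≈ -0.050000)
u + 61*(-8) = -1/20 + 61*(-8) = -1/20 - 488 = -9761/20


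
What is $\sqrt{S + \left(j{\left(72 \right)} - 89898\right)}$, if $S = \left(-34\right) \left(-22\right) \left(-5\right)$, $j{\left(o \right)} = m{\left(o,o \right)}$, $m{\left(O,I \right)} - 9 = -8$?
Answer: $i \sqrt{93637} \approx 306.0 i$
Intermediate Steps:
$m{\left(O,I \right)} = 1$ ($m{\left(O,I \right)} = 9 - 8 = 1$)
$j{\left(o \right)} = 1$
$S = -3740$ ($S = 748 \left(-5\right) = -3740$)
$\sqrt{S + \left(j{\left(72 \right)} - 89898\right)} = \sqrt{-3740 + \left(1 - 89898\right)} = \sqrt{-3740 - 89897} = \sqrt{-93637} = i \sqrt{93637}$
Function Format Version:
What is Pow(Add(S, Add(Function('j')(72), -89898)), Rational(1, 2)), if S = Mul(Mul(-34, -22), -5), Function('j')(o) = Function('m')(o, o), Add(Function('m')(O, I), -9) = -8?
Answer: Mul(I, Pow(93637, Rational(1, 2))) ≈ Mul(306.00, I)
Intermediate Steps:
Function('m')(O, I) = 1 (Function('m')(O, I) = Add(9, -8) = 1)
Function('j')(o) = 1
S = -3740 (S = Mul(748, -5) = -3740)
Pow(Add(S, Add(Function('j')(72), -89898)), Rational(1, 2)) = Pow(Add(-3740, Add(1, -89898)), Rational(1, 2)) = Pow(Add(-3740, -89897), Rational(1, 2)) = Pow(-93637, Rational(1, 2)) = Mul(I, Pow(93637, Rational(1, 2)))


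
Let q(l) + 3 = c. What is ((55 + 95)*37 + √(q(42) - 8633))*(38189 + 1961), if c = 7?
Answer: 222832500 + 40150*I*√8629 ≈ 2.2283e+8 + 3.7296e+6*I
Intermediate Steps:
q(l) = 4 (q(l) = -3 + 7 = 4)
((55 + 95)*37 + √(q(42) - 8633))*(38189 + 1961) = ((55 + 95)*37 + √(4 - 8633))*(38189 + 1961) = (150*37 + √(-8629))*40150 = (5550 + I*√8629)*40150 = 222832500 + 40150*I*√8629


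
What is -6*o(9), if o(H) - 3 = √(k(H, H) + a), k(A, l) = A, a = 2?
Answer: -18 - 6*√11 ≈ -37.900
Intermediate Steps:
o(H) = 3 + √(2 + H) (o(H) = 3 + √(H + 2) = 3 + √(2 + H))
-6*o(9) = -6*(3 + √(2 + 9)) = -6*(3 + √11) = -18 - 6*√11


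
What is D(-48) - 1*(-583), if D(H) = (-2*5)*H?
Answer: 1063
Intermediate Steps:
D(H) = -10*H
D(-48) - 1*(-583) = -10*(-48) - 1*(-583) = 480 + 583 = 1063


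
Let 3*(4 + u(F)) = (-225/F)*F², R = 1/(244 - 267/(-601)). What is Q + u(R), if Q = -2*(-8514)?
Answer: 2500967789/146911 ≈ 17024.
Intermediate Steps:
Q = 17028
R = 601/146911 (R = 1/(244 - 267*(-1/601)) = 1/(244 + 267/601) = 1/(146911/601) = 601/146911 ≈ 0.0040909)
u(F) = -4 - 75*F (u(F) = -4 + ((-225/F)*F²)/3 = -4 + (-225*F)/3 = -4 - 75*F)
Q + u(R) = 17028 + (-4 - 75*601/146911) = 17028 + (-4 - 45075/146911) = 17028 - 632719/146911 = 2500967789/146911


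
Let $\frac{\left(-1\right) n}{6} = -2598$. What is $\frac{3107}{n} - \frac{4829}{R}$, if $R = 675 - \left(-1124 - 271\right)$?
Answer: $- \frac{3824609}{1792620} \approx -2.1335$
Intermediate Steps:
$n = 15588$ ($n = \left(-6\right) \left(-2598\right) = 15588$)
$R = 2070$ ($R = 675 - \left(-1124 - 271\right) = 675 - -1395 = 675 + 1395 = 2070$)
$\frac{3107}{n} - \frac{4829}{R} = \frac{3107}{15588} - \frac{4829}{2070} = - \frac{3824609}{1792620}$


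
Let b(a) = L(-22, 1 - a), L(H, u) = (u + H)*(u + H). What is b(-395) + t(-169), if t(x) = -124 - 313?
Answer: 139439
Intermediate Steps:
t(x) = -437
L(H, u) = (H + u)² (L(H, u) = (H + u)*(H + u) = (H + u)²)
b(a) = (-21 - a)² (b(a) = (-22 + (1 - a))² = (-21 - a)²)
b(-395) + t(-169) = (21 - 395)² - 437 = (-374)² - 437 = 139876 - 437 = 139439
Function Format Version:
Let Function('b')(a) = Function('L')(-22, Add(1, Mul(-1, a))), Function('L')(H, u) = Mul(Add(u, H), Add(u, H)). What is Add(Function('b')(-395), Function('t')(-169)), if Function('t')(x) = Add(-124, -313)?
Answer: 139439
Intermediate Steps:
Function('t')(x) = -437
Function('L')(H, u) = Pow(Add(H, u), 2) (Function('L')(H, u) = Mul(Add(H, u), Add(H, u)) = Pow(Add(H, u), 2))
Function('b')(a) = Pow(Add(-21, Mul(-1, a)), 2) (Function('b')(a) = Pow(Add(-22, Add(1, Mul(-1, a))), 2) = Pow(Add(-21, Mul(-1, a)), 2))
Add(Function('b')(-395), Function('t')(-169)) = Add(Pow(Add(21, -395), 2), -437) = Add(Pow(-374, 2), -437) = Add(139876, -437) = 139439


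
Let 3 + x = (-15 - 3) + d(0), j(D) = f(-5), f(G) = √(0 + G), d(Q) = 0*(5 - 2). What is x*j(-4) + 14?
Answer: 14 - 21*I*√5 ≈ 14.0 - 46.957*I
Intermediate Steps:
d(Q) = 0 (d(Q) = 0*3 = 0)
f(G) = √G
j(D) = I*√5 (j(D) = √(-5) = I*√5)
x = -21 (x = -3 + ((-15 - 3) + 0) = -3 + (-18 + 0) = -3 - 18 = -21)
x*j(-4) + 14 = -21*I*√5 + 14 = 14 - 21*I*√5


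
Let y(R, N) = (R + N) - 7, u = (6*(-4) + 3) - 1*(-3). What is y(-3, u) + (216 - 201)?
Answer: -13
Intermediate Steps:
u = -18 (u = (-24 + 3) + 3 = -21 + 3 = -18)
y(R, N) = -7 + N + R (y(R, N) = (N + R) - 7 = -7 + N + R)
y(-3, u) + (216 - 201) = (-7 - 18 - 3) + (216 - 201) = -28 + 15 = -13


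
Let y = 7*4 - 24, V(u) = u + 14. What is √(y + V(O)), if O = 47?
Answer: √65 ≈ 8.0623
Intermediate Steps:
V(u) = 14 + u
y = 4 (y = 28 - 24 = 4)
√(y + V(O)) = √(4 + (14 + 47)) = √(4 + 61) = √65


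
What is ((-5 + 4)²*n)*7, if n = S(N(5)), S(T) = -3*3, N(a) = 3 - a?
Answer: -63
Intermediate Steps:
S(T) = -9
n = -9
((-5 + 4)²*n)*7 = ((-5 + 4)²*(-9))*7 = ((-1)²*(-9))*7 = (1*(-9))*7 = -9*7 = -63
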